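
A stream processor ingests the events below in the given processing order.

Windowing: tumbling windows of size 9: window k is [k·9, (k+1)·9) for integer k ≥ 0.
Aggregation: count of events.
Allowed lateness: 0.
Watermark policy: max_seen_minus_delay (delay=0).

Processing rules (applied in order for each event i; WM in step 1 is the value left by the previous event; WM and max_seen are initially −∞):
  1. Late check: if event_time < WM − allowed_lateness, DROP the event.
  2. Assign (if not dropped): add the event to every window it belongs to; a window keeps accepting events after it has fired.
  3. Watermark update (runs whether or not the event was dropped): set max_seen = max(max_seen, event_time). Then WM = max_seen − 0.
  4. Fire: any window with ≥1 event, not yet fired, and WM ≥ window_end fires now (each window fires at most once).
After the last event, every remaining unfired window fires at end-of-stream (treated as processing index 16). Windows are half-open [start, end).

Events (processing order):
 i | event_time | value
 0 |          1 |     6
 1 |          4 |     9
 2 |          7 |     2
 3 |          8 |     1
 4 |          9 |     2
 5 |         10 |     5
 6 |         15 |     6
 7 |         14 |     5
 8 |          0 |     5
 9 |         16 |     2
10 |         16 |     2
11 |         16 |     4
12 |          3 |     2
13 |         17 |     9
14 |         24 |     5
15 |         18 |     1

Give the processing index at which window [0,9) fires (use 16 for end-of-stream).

i=0 t=1 v=6: → [0,9); WM=1
i=1 t=4 v=9: → [0,9); WM=4
i=2 t=7 v=2: → [0,9); WM=7
i=3 t=8 v=1: → [0,9); WM=8
i=4 t=9 v=2: → [9,18); WM=9; [0,9) fires=4
i=5 t=10 v=5: → [9,18); WM=10
i=6 t=15 v=6: → [9,18); WM=15
i=7 t=14 v=5: DROP (t<15-0); WM=15
i=8 t=0 v=5: DROP (t<15-0); WM=15
i=9 t=16 v=2: → [9,18); WM=16
i=10 t=16 v=2: → [9,18); WM=16
i=11 t=16 v=4: → [9,18); WM=16
i=12 t=3 v=2: DROP (t<16-0); WM=16
i=13 t=17 v=9: → [9,18); WM=17
i=14 t=24 v=5: → [18,27); WM=24; [9,18) fires=7
i=15 t=18 v=1: DROP (t<24-0); WM=24

4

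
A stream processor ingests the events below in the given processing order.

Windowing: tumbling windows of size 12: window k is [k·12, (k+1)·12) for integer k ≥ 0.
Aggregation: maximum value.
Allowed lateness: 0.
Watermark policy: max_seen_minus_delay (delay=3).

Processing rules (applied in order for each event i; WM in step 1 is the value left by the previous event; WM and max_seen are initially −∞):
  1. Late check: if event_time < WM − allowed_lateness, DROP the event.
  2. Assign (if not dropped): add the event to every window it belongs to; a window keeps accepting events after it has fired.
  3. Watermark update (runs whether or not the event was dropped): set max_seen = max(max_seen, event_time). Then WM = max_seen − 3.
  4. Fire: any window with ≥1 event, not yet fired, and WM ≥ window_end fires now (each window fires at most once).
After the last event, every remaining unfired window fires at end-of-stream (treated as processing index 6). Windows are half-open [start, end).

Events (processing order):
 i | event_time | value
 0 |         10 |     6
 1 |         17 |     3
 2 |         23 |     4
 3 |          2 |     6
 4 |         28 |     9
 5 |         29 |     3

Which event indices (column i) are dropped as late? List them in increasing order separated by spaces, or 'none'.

i=0 t=10 v=6: → [0,12); WM=7
i=1 t=17 v=3: → [12,24); WM=14; [0,12) fires=6
i=2 t=23 v=4: → [12,24); WM=20
i=3 t=2 v=6: DROP (t<20-0); WM=20
i=4 t=28 v=9: → [24,36); WM=25; [12,24) fires=4
i=5 t=29 v=3: → [24,36); WM=26

3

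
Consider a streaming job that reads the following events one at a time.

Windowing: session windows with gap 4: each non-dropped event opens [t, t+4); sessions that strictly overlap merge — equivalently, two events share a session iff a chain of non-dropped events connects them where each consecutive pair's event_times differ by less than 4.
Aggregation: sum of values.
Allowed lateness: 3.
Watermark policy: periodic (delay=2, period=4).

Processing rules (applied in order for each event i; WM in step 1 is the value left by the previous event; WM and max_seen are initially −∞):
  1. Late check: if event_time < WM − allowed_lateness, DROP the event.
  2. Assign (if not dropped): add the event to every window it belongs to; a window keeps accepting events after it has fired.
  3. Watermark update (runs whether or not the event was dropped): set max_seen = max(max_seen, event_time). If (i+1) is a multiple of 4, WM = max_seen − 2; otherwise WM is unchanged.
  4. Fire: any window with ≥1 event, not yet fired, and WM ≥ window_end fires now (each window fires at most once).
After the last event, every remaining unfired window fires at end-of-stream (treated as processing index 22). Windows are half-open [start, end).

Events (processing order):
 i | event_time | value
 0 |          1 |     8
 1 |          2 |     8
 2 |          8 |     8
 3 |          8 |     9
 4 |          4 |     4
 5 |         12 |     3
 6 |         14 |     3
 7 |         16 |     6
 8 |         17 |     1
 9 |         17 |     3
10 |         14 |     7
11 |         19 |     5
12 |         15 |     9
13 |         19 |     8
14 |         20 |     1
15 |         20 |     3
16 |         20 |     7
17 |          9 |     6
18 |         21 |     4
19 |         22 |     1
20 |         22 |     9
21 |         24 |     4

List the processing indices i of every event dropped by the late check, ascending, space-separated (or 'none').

17

i=0 t=1 v=8: → [1,5); WM=−∞
i=1 t=2 v=8: → [1,6); WM=−∞
i=2 t=8 v=8: → [8,12); WM=−∞
i=3 t=8 v=9: → [8,12); WM=6
i=4 t=4 v=4: → [1,8); WM=6
i=5 t=12 v=3: → [12,16); WM=6
i=6 t=14 v=3: → [12,18); WM=6
i=7 t=16 v=6: → [12,20); WM=14
i=8 t=17 v=1: → [12,21); WM=14
i=9 t=17 v=3: → [12,21); WM=14
i=10 t=14 v=7: → [12,21); WM=14
i=11 t=19 v=5: → [12,23); WM=17
i=12 t=15 v=9: → [12,23); WM=17
i=13 t=19 v=8: → [12,23); WM=17
i=14 t=20 v=1: → [12,24); WM=17
i=15 t=20 v=3: → [12,24); WM=18
i=16 t=20 v=7: → [12,24); WM=18
i=17 t=9 v=6: DROP (t<18-3); WM=18
i=18 t=21 v=4: → [12,25); WM=18
i=19 t=22 v=1: → [12,26); WM=20
i=20 t=22 v=9: → [12,26); WM=20
i=21 t=24 v=4: → [12,28); WM=20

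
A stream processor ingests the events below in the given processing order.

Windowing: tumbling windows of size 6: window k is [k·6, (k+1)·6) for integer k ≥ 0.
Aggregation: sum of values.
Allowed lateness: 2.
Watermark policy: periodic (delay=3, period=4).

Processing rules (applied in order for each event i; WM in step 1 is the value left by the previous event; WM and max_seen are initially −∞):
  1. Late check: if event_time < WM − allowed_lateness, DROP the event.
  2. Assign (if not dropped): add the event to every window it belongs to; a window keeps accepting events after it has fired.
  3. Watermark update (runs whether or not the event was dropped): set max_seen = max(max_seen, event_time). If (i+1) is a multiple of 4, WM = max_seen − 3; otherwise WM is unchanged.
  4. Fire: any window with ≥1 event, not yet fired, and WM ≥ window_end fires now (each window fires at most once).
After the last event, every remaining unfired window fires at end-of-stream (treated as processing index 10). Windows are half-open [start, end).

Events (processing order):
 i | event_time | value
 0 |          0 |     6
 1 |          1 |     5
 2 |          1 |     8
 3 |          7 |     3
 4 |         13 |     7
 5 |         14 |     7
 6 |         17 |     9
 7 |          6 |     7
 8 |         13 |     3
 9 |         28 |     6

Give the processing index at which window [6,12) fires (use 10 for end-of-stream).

7

i=0 t=0 v=6: → [0,6); WM=−∞
i=1 t=1 v=5: → [0,6); WM=−∞
i=2 t=1 v=8: → [0,6); WM=−∞
i=3 t=7 v=3: → [6,12); WM=4
i=4 t=13 v=7: → [12,18); WM=4
i=5 t=14 v=7: → [12,18); WM=4
i=6 t=17 v=9: → [12,18); WM=4
i=7 t=6 v=7: → [6,12); WM=14; [0,6) fires=19 [6,12) fires=10
i=8 t=13 v=3: → [12,18); WM=14
i=9 t=28 v=6: → [24,30); WM=14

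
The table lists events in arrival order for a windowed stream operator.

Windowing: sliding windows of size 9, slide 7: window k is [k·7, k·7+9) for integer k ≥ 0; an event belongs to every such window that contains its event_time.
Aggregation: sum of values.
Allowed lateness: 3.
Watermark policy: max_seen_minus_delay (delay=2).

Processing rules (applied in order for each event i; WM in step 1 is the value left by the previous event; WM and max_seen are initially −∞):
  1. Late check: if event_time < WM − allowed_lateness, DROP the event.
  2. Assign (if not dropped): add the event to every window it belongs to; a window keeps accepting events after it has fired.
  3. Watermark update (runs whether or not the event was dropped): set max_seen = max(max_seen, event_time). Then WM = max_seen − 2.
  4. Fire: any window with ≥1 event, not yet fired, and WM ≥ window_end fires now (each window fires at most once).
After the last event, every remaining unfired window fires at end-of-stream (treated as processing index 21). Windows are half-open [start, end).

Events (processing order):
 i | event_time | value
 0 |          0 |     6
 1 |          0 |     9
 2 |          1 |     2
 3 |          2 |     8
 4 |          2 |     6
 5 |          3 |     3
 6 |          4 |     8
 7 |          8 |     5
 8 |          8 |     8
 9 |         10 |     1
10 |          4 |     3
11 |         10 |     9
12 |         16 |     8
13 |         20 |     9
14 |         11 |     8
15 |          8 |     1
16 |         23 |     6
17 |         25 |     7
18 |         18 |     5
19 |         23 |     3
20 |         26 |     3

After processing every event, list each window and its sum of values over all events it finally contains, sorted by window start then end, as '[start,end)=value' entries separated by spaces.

[0,9)=55 [7,16)=23 [14,23)=17 [21,30)=19

i=0 t=0 v=6: → [0,9); WM=-2
i=1 t=0 v=9: → [0,9); WM=-2
i=2 t=1 v=2: → [0,9); WM=-1
i=3 t=2 v=8: → [0,9); WM=0
i=4 t=2 v=6: → [0,9); WM=0
i=5 t=3 v=3: → [0,9); WM=1
i=6 t=4 v=8: → [0,9); WM=2
i=7 t=8 v=5: → [7,16),[0,9); WM=6
i=8 t=8 v=8: → [7,16),[0,9); WM=6
i=9 t=10 v=1: → [7,16); WM=8
i=10 t=4 v=3: DROP (t<8-3); WM=8
i=11 t=10 v=9: → [7,16); WM=8
i=12 t=16 v=8: → [14,23); WM=14; [0,9) fires=55
i=13 t=20 v=9: → [14,23); WM=18; [7,16) fires=23
i=14 t=11 v=8: DROP (t<18-3); WM=18
i=15 t=8 v=1: DROP (t<18-3); WM=18
i=16 t=23 v=6: → [21,30); WM=21
i=17 t=25 v=7: → [21,30); WM=23; [14,23) fires=17
i=18 t=18 v=5: DROP (t<23-3); WM=23
i=19 t=23 v=3: → [21,30); WM=23
i=20 t=26 v=3: → [21,30); WM=24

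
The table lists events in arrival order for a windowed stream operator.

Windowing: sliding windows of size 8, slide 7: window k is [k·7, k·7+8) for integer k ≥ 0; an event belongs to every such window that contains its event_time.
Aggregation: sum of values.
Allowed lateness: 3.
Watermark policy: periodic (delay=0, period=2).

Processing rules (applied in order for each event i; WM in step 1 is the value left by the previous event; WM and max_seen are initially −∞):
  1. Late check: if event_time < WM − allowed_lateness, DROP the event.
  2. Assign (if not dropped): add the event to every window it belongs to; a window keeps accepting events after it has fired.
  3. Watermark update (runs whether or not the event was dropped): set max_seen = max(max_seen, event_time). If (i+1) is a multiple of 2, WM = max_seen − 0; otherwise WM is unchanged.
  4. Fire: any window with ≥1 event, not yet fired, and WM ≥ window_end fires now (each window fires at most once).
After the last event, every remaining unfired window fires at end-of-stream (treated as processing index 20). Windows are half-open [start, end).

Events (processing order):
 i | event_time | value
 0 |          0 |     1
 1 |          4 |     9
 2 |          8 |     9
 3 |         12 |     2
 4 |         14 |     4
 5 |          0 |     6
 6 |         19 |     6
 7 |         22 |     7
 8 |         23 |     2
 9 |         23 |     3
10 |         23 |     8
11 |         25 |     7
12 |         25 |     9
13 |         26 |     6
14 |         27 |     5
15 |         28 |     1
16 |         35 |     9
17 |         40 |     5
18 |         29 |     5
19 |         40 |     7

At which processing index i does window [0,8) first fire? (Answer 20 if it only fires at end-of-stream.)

3

i=0 t=0 v=1: → [0,8); WM=−∞
i=1 t=4 v=9: → [0,8); WM=4
i=2 t=8 v=9: → [7,15); WM=4
i=3 t=12 v=2: → [7,15); WM=12; [0,8) fires=10
i=4 t=14 v=4: → [14,22),[7,15); WM=12
i=5 t=0 v=6: DROP (t<12-3); WM=14
i=6 t=19 v=6: → [14,22); WM=14
i=7 t=22 v=7: → [21,29); WM=22; [7,15) fires=15 [14,22) fires=10
i=8 t=23 v=2: → [21,29); WM=22
i=9 t=23 v=3: → [21,29); WM=23
i=10 t=23 v=8: → [21,29); WM=23
i=11 t=25 v=7: → [21,29); WM=25
i=12 t=25 v=9: → [21,29); WM=25
i=13 t=26 v=6: → [21,29); WM=26
i=14 t=27 v=5: → [21,29); WM=26
i=15 t=28 v=1: → [28,36),[21,29); WM=28
i=16 t=35 v=9: → [35,43),[28,36); WM=28
i=17 t=40 v=5: → [35,43); WM=40; [21,29) fires=48 [28,36) fires=10
i=18 t=29 v=5: DROP (t<40-3); WM=40
i=19 t=40 v=7: → [35,43); WM=40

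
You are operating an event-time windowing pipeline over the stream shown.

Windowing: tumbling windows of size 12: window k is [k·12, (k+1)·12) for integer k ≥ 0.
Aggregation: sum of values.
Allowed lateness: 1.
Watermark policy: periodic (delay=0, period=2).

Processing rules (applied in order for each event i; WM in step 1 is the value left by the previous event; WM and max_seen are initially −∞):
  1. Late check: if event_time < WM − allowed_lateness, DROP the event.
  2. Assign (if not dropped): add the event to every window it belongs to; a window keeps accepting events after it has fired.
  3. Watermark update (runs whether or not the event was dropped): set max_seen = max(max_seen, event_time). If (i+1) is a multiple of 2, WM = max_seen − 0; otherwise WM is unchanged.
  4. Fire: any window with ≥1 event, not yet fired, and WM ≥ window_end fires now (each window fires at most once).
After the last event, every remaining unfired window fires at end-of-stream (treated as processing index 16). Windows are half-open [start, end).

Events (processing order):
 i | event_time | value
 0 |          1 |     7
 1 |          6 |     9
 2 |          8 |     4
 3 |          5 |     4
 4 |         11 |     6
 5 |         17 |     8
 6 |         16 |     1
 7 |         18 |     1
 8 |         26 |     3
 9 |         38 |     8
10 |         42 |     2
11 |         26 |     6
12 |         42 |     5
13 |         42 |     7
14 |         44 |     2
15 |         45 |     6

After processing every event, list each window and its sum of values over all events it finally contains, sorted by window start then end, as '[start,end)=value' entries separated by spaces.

[0,12)=30 [12,24)=10 [24,36)=3 [36,48)=30

i=0 t=1 v=7: → [0,12); WM=−∞
i=1 t=6 v=9: → [0,12); WM=6
i=2 t=8 v=4: → [0,12); WM=6
i=3 t=5 v=4: → [0,12); WM=8
i=4 t=11 v=6: → [0,12); WM=8
i=5 t=17 v=8: → [12,24); WM=17; [0,12) fires=30
i=6 t=16 v=1: → [12,24); WM=17
i=7 t=18 v=1: → [12,24); WM=18
i=8 t=26 v=3: → [24,36); WM=18
i=9 t=38 v=8: → [36,48); WM=38; [12,24) fires=10 [24,36) fires=3
i=10 t=42 v=2: → [36,48); WM=38
i=11 t=26 v=6: DROP (t<38-1); WM=42
i=12 t=42 v=5: → [36,48); WM=42
i=13 t=42 v=7: → [36,48); WM=42
i=14 t=44 v=2: → [36,48); WM=42
i=15 t=45 v=6: → [36,48); WM=45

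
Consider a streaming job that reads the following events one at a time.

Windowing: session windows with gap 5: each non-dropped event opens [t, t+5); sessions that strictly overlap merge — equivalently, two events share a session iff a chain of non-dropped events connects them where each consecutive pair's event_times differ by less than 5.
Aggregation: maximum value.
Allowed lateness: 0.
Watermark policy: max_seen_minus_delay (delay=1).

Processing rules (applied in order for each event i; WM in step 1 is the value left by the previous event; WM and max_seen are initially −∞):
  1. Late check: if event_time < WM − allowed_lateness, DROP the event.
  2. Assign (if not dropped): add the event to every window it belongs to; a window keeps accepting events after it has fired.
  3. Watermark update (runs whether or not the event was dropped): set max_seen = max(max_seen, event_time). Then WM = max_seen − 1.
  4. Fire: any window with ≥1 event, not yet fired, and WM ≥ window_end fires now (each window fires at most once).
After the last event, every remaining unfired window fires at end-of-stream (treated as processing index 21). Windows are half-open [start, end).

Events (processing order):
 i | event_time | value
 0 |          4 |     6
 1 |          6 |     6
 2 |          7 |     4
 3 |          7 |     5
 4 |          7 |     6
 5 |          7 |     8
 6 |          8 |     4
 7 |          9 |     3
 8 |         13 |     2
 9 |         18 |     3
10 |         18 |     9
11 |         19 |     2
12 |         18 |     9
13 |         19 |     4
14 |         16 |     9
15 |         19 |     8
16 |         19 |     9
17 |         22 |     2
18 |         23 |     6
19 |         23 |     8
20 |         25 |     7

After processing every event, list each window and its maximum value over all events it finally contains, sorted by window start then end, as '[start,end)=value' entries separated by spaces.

[4,18)=8 [18,30)=9

i=0 t=4 v=6: → [4,9); WM=3
i=1 t=6 v=6: → [4,11); WM=5
i=2 t=7 v=4: → [4,12); WM=6
i=3 t=7 v=5: → [4,12); WM=6
i=4 t=7 v=6: → [4,12); WM=6
i=5 t=7 v=8: → [4,12); WM=6
i=6 t=8 v=4: → [4,13); WM=7
i=7 t=9 v=3: → [4,14); WM=8
i=8 t=13 v=2: → [4,18); WM=12
i=9 t=18 v=3: → [18,23); WM=17
i=10 t=18 v=9: → [18,23); WM=17
i=11 t=19 v=2: → [18,24); WM=18
i=12 t=18 v=9: → [18,24); WM=18
i=13 t=19 v=4: → [18,24); WM=18
i=14 t=16 v=9: DROP (t<18-0); WM=18
i=15 t=19 v=8: → [18,24); WM=18
i=16 t=19 v=9: → [18,24); WM=18
i=17 t=22 v=2: → [18,27); WM=21
i=18 t=23 v=6: → [18,28); WM=22
i=19 t=23 v=8: → [18,28); WM=22
i=20 t=25 v=7: → [18,30); WM=24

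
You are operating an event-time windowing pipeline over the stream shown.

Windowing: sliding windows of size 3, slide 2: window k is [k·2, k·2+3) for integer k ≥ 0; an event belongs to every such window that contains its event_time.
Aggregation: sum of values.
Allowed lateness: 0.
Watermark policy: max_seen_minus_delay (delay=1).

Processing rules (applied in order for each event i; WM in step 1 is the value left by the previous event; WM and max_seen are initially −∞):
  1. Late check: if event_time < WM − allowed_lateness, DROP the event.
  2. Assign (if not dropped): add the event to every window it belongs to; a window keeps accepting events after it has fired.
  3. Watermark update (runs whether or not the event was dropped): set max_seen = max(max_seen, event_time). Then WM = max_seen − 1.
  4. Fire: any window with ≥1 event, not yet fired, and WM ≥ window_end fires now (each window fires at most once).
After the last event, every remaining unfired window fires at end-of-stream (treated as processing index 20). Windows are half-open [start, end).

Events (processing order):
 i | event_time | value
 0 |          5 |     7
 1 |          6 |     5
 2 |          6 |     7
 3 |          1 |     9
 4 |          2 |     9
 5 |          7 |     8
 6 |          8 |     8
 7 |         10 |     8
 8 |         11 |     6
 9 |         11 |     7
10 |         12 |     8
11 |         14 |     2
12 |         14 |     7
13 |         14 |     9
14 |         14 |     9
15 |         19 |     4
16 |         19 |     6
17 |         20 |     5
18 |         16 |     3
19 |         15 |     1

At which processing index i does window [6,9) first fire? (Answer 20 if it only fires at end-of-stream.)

i=0 t=5 v=7: → [4,7); WM=4
i=1 t=6 v=5: → [6,9),[4,7); WM=5
i=2 t=6 v=7: → [6,9),[4,7); WM=5
i=3 t=1 v=9: DROP (t<5-0); WM=5
i=4 t=2 v=9: DROP (t<5-0); WM=5
i=5 t=7 v=8: → [6,9); WM=6
i=6 t=8 v=8: → [8,11),[6,9); WM=7; [4,7) fires=19
i=7 t=10 v=8: → [10,13),[8,11); WM=9; [6,9) fires=28
i=8 t=11 v=6: → [10,13); WM=10
i=9 t=11 v=7: → [10,13); WM=10
i=10 t=12 v=8: → [12,15),[10,13); WM=11; [8,11) fires=16
i=11 t=14 v=2: → [14,17),[12,15); WM=13; [10,13) fires=29
i=12 t=14 v=7: → [14,17),[12,15); WM=13
i=13 t=14 v=9: → [14,17),[12,15); WM=13
i=14 t=14 v=9: → [14,17),[12,15); WM=13
i=15 t=19 v=4: → [18,21); WM=18; [12,15) fires=35 [14,17) fires=27
i=16 t=19 v=6: → [18,21); WM=18
i=17 t=20 v=5: → [20,23),[18,21); WM=19
i=18 t=16 v=3: DROP (t<19-0); WM=19
i=19 t=15 v=1: DROP (t<19-0); WM=19

7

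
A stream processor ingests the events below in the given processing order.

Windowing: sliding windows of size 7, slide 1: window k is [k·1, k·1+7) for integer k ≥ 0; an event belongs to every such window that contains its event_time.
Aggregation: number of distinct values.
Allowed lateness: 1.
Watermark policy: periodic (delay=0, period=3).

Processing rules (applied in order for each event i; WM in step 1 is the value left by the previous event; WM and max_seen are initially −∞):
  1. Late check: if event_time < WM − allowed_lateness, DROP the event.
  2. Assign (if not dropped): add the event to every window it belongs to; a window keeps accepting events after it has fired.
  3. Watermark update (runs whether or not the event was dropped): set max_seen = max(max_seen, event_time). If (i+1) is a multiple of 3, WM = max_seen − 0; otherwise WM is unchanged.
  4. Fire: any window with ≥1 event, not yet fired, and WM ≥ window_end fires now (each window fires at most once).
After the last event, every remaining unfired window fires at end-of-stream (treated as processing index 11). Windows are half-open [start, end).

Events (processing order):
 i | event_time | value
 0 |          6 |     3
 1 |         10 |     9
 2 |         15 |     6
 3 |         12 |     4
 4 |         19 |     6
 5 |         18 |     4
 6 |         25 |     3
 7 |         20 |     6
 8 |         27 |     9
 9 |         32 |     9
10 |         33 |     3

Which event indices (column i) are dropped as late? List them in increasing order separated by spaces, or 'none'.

3

i=0 t=6 v=3: → [6,13),[5,12),[4,11),[3,10),[2,9),[1,8),[0,7); WM=−∞
i=1 t=10 v=9: → [10,17),[9,16),[8,15),[7,14),[6,13),[5,12),[4,11); WM=−∞
i=2 t=15 v=6: → [15,22),[14,21),[13,20),[12,19),[11,18),[10,17),[9,16); WM=15; [0,7) fires=1 [1,8) fires=1 [2,9) fires=1 [3,10) fires=1 [4,11) fires=2 [5,12) fires=2 [6,13) fires=2 [7,14) fires=1 [8,15) fires=1
i=3 t=12 v=4: DROP (t<15-1); WM=15
i=4 t=19 v=6: → [19,26),[18,25),[17,24),[16,23),[15,22),[14,21),[13,20); WM=15
i=5 t=18 v=4: → [18,25),[17,24),[16,23),[15,22),[14,21),[13,20),[12,19); WM=19; [9,16) fires=2 [10,17) fires=2 [11,18) fires=1 [12,19) fires=2
i=6 t=25 v=3: → [25,32),[24,31),[23,30),[22,29),[21,28),[20,27),[19,26); WM=19
i=7 t=20 v=6: → [20,27),[19,26),[18,25),[17,24),[16,23),[15,22),[14,21); WM=19
i=8 t=27 v=9: → [27,34),[26,33),[25,32),[24,31),[23,30),[22,29),[21,28); WM=27; [13,20) fires=2 [14,21) fires=2 [15,22) fires=2 [16,23) fires=2 [17,24) fires=2 [18,25) fires=2 [19,26) fires=2 [20,27) fires=2
i=9 t=32 v=9: → [32,39),[31,38),[30,37),[29,36),[28,35),[27,34),[26,33); WM=27
i=10 t=33 v=3: → [33,40),[32,39),[31,38),[30,37),[29,36),[28,35),[27,34); WM=27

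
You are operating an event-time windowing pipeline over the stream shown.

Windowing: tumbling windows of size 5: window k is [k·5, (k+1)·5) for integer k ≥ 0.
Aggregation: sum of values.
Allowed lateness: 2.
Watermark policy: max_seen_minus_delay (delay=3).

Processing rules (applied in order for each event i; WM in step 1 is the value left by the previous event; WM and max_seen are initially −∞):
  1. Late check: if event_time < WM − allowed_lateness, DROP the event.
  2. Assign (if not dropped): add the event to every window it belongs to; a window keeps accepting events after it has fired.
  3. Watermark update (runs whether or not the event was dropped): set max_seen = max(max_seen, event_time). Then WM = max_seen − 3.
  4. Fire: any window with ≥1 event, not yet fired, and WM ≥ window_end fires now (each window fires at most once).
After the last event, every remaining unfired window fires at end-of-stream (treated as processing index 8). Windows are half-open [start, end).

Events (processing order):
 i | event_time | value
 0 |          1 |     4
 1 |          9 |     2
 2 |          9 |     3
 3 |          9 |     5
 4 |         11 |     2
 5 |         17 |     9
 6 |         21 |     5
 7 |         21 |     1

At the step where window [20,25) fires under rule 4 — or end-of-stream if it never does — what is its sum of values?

6

i=0 t=1 v=4: → [0,5); WM=-2
i=1 t=9 v=2: → [5,10); WM=6; [0,5) fires=4
i=2 t=9 v=3: → [5,10); WM=6
i=3 t=9 v=5: → [5,10); WM=6
i=4 t=11 v=2: → [10,15); WM=8
i=5 t=17 v=9: → [15,20); WM=14; [5,10) fires=10
i=6 t=21 v=5: → [20,25); WM=18; [10,15) fires=2
i=7 t=21 v=1: → [20,25); WM=18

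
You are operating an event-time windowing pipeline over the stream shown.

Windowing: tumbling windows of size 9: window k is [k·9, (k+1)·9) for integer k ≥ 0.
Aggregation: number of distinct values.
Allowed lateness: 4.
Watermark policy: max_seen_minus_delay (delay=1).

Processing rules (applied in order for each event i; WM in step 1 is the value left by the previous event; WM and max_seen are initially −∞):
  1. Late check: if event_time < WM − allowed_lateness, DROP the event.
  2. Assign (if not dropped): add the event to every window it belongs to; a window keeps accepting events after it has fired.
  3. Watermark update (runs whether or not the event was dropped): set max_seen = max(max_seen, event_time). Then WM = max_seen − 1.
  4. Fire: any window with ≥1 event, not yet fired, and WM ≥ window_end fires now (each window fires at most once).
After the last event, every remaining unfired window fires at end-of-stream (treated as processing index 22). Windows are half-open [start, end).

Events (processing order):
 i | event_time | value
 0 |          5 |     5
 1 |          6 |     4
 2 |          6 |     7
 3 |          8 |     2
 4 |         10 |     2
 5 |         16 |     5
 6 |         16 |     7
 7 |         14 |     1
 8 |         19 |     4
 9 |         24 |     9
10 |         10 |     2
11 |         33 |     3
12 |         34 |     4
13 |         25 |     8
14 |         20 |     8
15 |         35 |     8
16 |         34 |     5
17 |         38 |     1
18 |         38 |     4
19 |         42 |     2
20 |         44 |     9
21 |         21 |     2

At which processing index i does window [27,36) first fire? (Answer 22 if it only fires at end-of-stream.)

i=0 t=5 v=5: → [0,9); WM=4
i=1 t=6 v=4: → [0,9); WM=5
i=2 t=6 v=7: → [0,9); WM=5
i=3 t=8 v=2: → [0,9); WM=7
i=4 t=10 v=2: → [9,18); WM=9; [0,9) fires=4
i=5 t=16 v=5: → [9,18); WM=15
i=6 t=16 v=7: → [9,18); WM=15
i=7 t=14 v=1: → [9,18); WM=15
i=8 t=19 v=4: → [18,27); WM=18; [9,18) fires=4
i=9 t=24 v=9: → [18,27); WM=23
i=10 t=10 v=2: DROP (t<23-4); WM=23
i=11 t=33 v=3: → [27,36); WM=32; [18,27) fires=2
i=12 t=34 v=4: → [27,36); WM=33
i=13 t=25 v=8: DROP (t<33-4); WM=33
i=14 t=20 v=8: DROP (t<33-4); WM=33
i=15 t=35 v=8: → [27,36); WM=34
i=16 t=34 v=5: → [27,36); WM=34
i=17 t=38 v=1: → [36,45); WM=37; [27,36) fires=4
i=18 t=38 v=4: → [36,45); WM=37
i=19 t=42 v=2: → [36,45); WM=41
i=20 t=44 v=9: → [36,45); WM=43
i=21 t=21 v=2: DROP (t<43-4); WM=43

17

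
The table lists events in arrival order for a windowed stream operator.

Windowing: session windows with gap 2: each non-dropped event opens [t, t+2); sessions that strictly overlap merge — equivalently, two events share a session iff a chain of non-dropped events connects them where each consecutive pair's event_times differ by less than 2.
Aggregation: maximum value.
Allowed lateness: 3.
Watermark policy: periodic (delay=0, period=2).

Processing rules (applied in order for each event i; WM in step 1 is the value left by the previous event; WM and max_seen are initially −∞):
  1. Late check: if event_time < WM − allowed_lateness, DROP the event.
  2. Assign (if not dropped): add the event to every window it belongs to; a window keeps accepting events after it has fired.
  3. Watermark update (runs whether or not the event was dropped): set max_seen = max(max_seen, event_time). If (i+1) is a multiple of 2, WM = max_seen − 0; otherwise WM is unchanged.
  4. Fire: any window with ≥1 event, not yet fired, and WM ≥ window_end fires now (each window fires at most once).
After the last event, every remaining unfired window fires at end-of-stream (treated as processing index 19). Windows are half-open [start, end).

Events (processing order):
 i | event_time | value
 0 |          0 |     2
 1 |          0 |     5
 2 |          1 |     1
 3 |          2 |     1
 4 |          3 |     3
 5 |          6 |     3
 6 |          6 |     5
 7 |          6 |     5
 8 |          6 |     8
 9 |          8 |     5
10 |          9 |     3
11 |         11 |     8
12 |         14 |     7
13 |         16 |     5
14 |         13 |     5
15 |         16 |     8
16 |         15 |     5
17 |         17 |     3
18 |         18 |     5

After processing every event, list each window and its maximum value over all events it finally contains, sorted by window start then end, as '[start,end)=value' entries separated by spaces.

[0,5)=5 [6,8)=8 [8,11)=5 [11,13)=8 [13,20)=8

i=0 t=0 v=2: → [0,2); WM=−∞
i=1 t=0 v=5: → [0,2); WM=0
i=2 t=1 v=1: → [0,3); WM=0
i=3 t=2 v=1: → [0,4); WM=2
i=4 t=3 v=3: → [0,5); WM=2
i=5 t=6 v=3: → [6,8); WM=6
i=6 t=6 v=5: → [6,8); WM=6
i=7 t=6 v=5: → [6,8); WM=6
i=8 t=6 v=8: → [6,8); WM=6
i=9 t=8 v=5: → [8,10); WM=8
i=10 t=9 v=3: → [8,11); WM=8
i=11 t=11 v=8: → [11,13); WM=11
i=12 t=14 v=7: → [14,16); WM=11
i=13 t=16 v=5: → [16,18); WM=16
i=14 t=13 v=5: → [13,16); WM=16
i=15 t=16 v=8: → [16,18); WM=16
i=16 t=15 v=5: → [13,18); WM=16
i=17 t=17 v=3: → [13,19); WM=17
i=18 t=18 v=5: → [13,20); WM=17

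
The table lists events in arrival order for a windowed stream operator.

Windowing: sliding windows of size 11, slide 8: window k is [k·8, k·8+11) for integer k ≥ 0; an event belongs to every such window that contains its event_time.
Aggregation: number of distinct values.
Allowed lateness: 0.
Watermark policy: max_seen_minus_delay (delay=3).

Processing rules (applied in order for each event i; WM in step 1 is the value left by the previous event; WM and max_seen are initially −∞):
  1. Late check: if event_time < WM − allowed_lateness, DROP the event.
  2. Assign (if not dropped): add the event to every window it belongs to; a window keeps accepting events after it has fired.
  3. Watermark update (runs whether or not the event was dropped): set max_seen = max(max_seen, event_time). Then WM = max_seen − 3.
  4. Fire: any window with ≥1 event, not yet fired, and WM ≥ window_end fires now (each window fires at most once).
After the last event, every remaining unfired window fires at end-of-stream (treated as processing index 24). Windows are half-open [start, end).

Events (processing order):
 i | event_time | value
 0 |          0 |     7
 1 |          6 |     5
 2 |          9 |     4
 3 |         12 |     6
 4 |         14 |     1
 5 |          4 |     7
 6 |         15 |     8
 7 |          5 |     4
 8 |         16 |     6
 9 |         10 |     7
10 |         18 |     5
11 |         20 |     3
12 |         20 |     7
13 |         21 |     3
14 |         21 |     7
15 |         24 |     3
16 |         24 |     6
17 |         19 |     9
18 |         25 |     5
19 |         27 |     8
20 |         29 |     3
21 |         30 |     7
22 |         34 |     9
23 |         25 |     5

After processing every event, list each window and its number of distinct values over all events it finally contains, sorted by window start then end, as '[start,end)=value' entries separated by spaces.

i=0 t=0 v=7: → [0,11); WM=-3
i=1 t=6 v=5: → [0,11); WM=3
i=2 t=9 v=4: → [8,19),[0,11); WM=6
i=3 t=12 v=6: → [8,19); WM=9
i=4 t=14 v=1: → [8,19); WM=11; [0,11) fires=3
i=5 t=4 v=7: DROP (t<11-0); WM=11
i=6 t=15 v=8: → [8,19); WM=12
i=7 t=5 v=4: DROP (t<12-0); WM=12
i=8 t=16 v=6: → [16,27),[8,19); WM=13
i=9 t=10 v=7: DROP (t<13-0); WM=13
i=10 t=18 v=5: → [16,27),[8,19); WM=15
i=11 t=20 v=3: → [16,27); WM=17
i=12 t=20 v=7: → [16,27); WM=17
i=13 t=21 v=3: → [16,27); WM=18
i=14 t=21 v=7: → [16,27); WM=18
i=15 t=24 v=3: → [24,35),[16,27); WM=21; [8,19) fires=5
i=16 t=24 v=6: → [24,35),[16,27); WM=21
i=17 t=19 v=9: DROP (t<21-0); WM=21
i=18 t=25 v=5: → [24,35),[16,27); WM=22
i=19 t=27 v=8: → [24,35); WM=24
i=20 t=29 v=3: → [24,35); WM=26
i=21 t=30 v=7: → [24,35); WM=27; [16,27) fires=4
i=22 t=34 v=9: → [32,43),[24,35); WM=31
i=23 t=25 v=5: DROP (t<31-0); WM=31

[0,11)=3 [8,19)=5 [16,27)=4 [24,35)=6 [32,43)=1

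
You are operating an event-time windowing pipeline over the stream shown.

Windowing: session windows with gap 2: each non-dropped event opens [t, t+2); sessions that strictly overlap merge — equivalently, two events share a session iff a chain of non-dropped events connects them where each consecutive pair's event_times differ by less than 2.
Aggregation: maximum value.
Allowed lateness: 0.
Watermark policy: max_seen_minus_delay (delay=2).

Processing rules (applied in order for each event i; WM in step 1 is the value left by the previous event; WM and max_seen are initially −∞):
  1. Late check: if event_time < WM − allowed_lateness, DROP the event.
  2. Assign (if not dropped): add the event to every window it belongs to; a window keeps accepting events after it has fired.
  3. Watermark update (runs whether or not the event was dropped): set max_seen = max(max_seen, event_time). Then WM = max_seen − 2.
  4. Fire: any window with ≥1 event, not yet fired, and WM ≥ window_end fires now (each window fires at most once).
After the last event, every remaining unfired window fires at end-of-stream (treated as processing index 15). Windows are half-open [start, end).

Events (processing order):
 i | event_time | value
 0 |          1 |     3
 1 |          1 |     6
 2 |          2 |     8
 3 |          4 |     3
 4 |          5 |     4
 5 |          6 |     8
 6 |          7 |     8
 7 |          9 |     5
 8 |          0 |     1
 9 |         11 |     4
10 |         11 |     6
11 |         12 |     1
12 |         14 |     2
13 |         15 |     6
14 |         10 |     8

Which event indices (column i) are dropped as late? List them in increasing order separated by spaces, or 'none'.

8 14

i=0 t=1 v=3: → [1,3); WM=-1
i=1 t=1 v=6: → [1,3); WM=-1
i=2 t=2 v=8: → [1,4); WM=0
i=3 t=4 v=3: → [4,6); WM=2
i=4 t=5 v=4: → [4,7); WM=3
i=5 t=6 v=8: → [4,8); WM=4
i=6 t=7 v=8: → [4,9); WM=5
i=7 t=9 v=5: → [9,11); WM=7
i=8 t=0 v=1: DROP (t<7-0); WM=7
i=9 t=11 v=4: → [11,13); WM=9
i=10 t=11 v=6: → [11,13); WM=9
i=11 t=12 v=1: → [11,14); WM=10
i=12 t=14 v=2: → [14,16); WM=12
i=13 t=15 v=6: → [14,17); WM=13
i=14 t=10 v=8: DROP (t<13-0); WM=13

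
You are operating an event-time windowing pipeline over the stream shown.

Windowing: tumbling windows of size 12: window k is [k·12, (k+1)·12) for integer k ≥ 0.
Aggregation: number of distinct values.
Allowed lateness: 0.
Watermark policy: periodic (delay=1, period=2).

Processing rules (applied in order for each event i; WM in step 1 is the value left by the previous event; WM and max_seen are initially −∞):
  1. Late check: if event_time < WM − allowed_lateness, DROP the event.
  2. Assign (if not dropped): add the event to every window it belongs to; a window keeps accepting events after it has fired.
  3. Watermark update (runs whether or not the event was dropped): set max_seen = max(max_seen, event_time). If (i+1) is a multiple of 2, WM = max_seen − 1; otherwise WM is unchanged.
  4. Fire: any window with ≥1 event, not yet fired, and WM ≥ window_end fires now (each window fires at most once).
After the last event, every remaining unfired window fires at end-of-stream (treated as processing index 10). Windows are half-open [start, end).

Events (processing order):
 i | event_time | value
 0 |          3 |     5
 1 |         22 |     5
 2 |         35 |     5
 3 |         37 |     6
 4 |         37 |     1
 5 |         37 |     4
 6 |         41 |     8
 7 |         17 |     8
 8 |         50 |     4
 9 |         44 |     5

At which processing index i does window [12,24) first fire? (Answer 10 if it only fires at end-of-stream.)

i=0 t=3 v=5: → [0,12); WM=−∞
i=1 t=22 v=5: → [12,24); WM=21; [0,12) fires=1
i=2 t=35 v=5: → [24,36); WM=21
i=3 t=37 v=6: → [36,48); WM=36; [12,24) fires=1 [24,36) fires=1
i=4 t=37 v=1: → [36,48); WM=36
i=5 t=37 v=4: → [36,48); WM=36
i=6 t=41 v=8: → [36,48); WM=36
i=7 t=17 v=8: DROP (t<36-0); WM=40
i=8 t=50 v=4: → [48,60); WM=40
i=9 t=44 v=5: → [36,48); WM=49; [36,48) fires=5

3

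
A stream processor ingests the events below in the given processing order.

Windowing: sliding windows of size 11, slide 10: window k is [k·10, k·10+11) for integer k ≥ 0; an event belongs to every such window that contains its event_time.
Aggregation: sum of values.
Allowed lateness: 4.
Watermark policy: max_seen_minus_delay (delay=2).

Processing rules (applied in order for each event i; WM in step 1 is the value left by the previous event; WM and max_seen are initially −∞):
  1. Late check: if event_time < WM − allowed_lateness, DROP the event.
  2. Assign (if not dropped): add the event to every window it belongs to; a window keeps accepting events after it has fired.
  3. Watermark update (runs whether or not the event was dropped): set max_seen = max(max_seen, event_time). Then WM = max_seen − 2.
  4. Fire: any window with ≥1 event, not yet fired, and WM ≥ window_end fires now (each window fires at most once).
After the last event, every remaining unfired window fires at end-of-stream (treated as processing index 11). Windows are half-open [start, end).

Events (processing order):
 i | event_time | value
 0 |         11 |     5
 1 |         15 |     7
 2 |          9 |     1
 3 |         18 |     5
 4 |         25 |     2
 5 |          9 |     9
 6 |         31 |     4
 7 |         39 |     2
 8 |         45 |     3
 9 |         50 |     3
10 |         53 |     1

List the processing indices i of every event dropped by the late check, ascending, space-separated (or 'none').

i=0 t=11 v=5: → [10,21); WM=9
i=1 t=15 v=7: → [10,21); WM=13
i=2 t=9 v=1: → [0,11); WM=13; [0,11) fires=1
i=3 t=18 v=5: → [10,21); WM=16
i=4 t=25 v=2: → [20,31); WM=23; [10,21) fires=17
i=5 t=9 v=9: DROP (t<23-4); WM=23
i=6 t=31 v=4: → [30,41); WM=29
i=7 t=39 v=2: → [30,41); WM=37; [20,31) fires=2
i=8 t=45 v=3: → [40,51); WM=43; [30,41) fires=6
i=9 t=50 v=3: → [50,61),[40,51); WM=48
i=10 t=53 v=1: → [50,61); WM=51; [40,51) fires=6

5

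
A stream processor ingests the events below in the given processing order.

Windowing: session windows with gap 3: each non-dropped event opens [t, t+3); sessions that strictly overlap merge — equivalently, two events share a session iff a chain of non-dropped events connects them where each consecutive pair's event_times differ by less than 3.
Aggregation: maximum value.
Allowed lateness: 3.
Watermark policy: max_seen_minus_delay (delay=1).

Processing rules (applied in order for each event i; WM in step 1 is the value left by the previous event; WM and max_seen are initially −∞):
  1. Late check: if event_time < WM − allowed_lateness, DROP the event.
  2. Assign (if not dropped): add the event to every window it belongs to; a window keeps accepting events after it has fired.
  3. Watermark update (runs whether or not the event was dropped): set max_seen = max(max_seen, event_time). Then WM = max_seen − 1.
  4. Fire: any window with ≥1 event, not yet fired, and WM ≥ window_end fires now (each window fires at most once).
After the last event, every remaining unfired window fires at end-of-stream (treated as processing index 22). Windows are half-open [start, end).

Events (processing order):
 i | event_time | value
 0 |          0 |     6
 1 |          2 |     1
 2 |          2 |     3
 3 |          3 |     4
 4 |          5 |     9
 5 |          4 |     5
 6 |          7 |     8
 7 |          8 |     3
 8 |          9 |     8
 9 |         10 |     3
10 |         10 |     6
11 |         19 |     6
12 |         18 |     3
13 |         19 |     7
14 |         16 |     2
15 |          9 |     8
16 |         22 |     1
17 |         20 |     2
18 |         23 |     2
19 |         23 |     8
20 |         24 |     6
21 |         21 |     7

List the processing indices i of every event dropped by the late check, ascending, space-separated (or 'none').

15

i=0 t=0 v=6: → [0,3); WM=-1
i=1 t=2 v=1: → [0,5); WM=1
i=2 t=2 v=3: → [0,5); WM=1
i=3 t=3 v=4: → [0,6); WM=2
i=4 t=5 v=9: → [0,8); WM=4
i=5 t=4 v=5: → [0,8); WM=4
i=6 t=7 v=8: → [0,10); WM=6
i=7 t=8 v=3: → [0,11); WM=7
i=8 t=9 v=8: → [0,12); WM=8
i=9 t=10 v=3: → [0,13); WM=9
i=10 t=10 v=6: → [0,13); WM=9
i=11 t=19 v=6: → [19,22); WM=18
i=12 t=18 v=3: → [18,22); WM=18
i=13 t=19 v=7: → [18,22); WM=18
i=14 t=16 v=2: → [16,22); WM=18
i=15 t=9 v=8: DROP (t<18-3); WM=18
i=16 t=22 v=1: → [22,25); WM=21
i=17 t=20 v=2: → [16,25); WM=21
i=18 t=23 v=2: → [16,26); WM=22
i=19 t=23 v=8: → [16,26); WM=22
i=20 t=24 v=6: → [16,27); WM=23
i=21 t=21 v=7: → [16,27); WM=23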